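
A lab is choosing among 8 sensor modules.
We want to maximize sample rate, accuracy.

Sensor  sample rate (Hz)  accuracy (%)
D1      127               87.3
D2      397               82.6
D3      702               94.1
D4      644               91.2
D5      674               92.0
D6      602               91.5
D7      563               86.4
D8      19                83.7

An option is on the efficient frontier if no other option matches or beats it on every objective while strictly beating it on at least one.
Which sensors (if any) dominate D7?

D3, D4, D5, D6

D3: sample rate 702≥563, accuracy 94.1≥86.4 — dominates D7.
D4: sample rate 644≥563, accuracy 91.2≥86.4 — dominates D7.
D5: sample rate 674≥563, accuracy 92.0≥86.4 — dominates D7.
D6: sample rate 602≥563, accuracy 91.5≥86.4 — dominates D7.
Others (D1, D2, D8) are each worse than D7 on at least one objective.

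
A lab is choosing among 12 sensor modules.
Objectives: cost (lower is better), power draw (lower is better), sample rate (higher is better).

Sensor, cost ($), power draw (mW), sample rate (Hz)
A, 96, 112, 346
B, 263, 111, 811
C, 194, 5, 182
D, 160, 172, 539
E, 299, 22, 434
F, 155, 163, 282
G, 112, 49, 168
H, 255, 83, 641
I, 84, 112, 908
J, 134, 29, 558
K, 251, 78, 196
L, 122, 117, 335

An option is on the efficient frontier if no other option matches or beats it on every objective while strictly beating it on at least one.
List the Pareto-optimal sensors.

B, C, E, G, H, I, J

A: dominated by I (cost 84≤96, power draw 112≤112, sample rate 908≥346).
B: not dominated.
C: not dominated (best power draw).
D: dominated by I (cost 84≤160, power draw 112≤172, sample rate 908≥539).
E: not dominated.
F: dominated by A (cost 96≤155, power draw 112≤163, sample rate 346≥282).
G: not dominated.
H: not dominated.
I: not dominated (best cost).
J: not dominated.
K: dominated by J (cost 134≤251, power draw 29≤78, sample rate 558≥196).
L: dominated by A (cost 96≤122, power draw 112≤117, sample rate 346≥335).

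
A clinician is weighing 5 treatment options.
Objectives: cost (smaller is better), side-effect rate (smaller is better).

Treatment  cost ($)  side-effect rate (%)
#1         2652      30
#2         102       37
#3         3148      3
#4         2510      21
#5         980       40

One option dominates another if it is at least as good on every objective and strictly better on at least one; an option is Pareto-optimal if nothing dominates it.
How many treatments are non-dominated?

#1: dominated by #4 (cost 2510≤2652, side-effect rate 21≤30).
#2: not dominated (best cost).
#3: not dominated (best side-effect rate).
#4: not dominated.
#5: dominated by #2 (cost 102≤980, side-effect rate 37≤40).
Pareto-optimal: #2, #3, #4 → 3.

3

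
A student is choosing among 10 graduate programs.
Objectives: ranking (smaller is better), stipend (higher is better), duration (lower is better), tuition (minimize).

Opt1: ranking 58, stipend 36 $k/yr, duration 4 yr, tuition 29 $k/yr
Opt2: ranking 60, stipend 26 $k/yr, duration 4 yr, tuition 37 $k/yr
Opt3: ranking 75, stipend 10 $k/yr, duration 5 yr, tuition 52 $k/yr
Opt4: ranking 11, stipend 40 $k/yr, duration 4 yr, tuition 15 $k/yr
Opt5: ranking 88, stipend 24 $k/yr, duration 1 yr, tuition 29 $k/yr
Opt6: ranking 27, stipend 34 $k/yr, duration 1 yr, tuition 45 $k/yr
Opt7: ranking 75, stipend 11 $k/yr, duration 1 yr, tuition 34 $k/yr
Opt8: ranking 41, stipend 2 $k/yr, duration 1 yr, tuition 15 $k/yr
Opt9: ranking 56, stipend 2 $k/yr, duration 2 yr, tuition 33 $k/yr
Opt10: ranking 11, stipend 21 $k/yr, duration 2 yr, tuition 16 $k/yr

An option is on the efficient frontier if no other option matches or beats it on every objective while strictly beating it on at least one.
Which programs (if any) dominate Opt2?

Opt1, Opt4

Opt1: ranking 58≤60, stipend 36≥26, duration 4≤4, tuition 29≤37 — dominates Opt2.
Opt4: ranking 11≤60, stipend 40≥26, duration 4≤4, tuition 15≤37 — dominates Opt2.
Others (Opt3, Opt5, Opt6, Opt7, Opt8, Opt9, Opt10) are each worse than Opt2 on at least one objective.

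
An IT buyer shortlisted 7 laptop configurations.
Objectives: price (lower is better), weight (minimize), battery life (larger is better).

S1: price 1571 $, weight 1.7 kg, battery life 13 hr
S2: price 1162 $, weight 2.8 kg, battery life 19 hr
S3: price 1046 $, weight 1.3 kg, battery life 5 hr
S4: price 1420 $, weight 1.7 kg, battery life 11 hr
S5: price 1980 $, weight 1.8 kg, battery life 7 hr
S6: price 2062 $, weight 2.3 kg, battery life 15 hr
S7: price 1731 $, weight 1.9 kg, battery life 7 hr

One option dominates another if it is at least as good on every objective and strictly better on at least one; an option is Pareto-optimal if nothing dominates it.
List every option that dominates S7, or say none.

S1: price 1571≤1731, weight 1.7≤1.9, battery life 13≥7 — dominates S7.
S4: price 1420≤1731, weight 1.7≤1.9, battery life 11≥7 — dominates S7.
Others (S2, S3, S5, S6) are each worse than S7 on at least one objective.

S1, S4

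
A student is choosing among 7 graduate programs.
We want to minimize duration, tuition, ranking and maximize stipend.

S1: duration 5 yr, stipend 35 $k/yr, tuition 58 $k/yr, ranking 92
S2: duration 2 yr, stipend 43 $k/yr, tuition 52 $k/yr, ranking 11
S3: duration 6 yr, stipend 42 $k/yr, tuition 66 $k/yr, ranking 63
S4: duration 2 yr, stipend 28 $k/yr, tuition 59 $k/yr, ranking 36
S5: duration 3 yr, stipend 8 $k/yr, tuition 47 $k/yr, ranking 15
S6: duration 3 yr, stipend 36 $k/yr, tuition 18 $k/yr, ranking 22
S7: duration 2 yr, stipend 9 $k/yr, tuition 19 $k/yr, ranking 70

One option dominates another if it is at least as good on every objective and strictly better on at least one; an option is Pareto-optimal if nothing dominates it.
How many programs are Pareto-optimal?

4

S1: dominated by S2 (duration 2≤5, stipend 43≥35, tuition 52≤58, ranking 11≤92).
S2: not dominated (best stipend).
S3: dominated by S2 (duration 2≤6, stipend 43≥42, tuition 52≤66, ranking 11≤63).
S4: dominated by S2 (duration 2≤2, stipend 43≥28, tuition 52≤59, ranking 11≤36).
S5: not dominated.
S6: not dominated (best tuition).
S7: not dominated.
Pareto-optimal: S2, S5, S6, S7 → 4.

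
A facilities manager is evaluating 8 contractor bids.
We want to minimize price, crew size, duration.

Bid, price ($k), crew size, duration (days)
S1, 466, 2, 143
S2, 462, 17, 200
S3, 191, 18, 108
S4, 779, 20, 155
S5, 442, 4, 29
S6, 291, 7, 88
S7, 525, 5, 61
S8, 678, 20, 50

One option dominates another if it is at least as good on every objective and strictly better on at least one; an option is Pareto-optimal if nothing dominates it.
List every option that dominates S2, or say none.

S5, S6

S5: price 442≤462, crew size 4≤17, duration 29≤200 — dominates S2.
S6: price 291≤462, crew size 7≤17, duration 88≤200 — dominates S2.
Others (S1, S3, S4, S7, S8) are each worse than S2 on at least one objective.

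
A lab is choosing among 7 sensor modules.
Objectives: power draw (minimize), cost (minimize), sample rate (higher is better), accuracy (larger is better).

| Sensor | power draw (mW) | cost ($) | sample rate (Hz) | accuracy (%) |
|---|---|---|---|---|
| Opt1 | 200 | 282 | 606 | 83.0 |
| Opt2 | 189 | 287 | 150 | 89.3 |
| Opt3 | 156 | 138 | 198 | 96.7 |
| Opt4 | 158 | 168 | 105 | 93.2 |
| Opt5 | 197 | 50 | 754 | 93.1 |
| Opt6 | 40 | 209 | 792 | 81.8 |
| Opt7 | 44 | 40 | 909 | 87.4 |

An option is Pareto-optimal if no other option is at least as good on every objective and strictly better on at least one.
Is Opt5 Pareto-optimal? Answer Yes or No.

Opt1: worse on power draw (200 vs 197).
Opt2: worse on cost (287 vs 50).
Opt3: worse on cost (138 vs 50).
Opt4: worse on cost (168 vs 50).
Opt6: worse on cost (209 vs 50).
Opt7: worse on accuracy (87.4 vs 93.1).
No option is at least as good as Opt5 on every objective and strictly better on one.

Yes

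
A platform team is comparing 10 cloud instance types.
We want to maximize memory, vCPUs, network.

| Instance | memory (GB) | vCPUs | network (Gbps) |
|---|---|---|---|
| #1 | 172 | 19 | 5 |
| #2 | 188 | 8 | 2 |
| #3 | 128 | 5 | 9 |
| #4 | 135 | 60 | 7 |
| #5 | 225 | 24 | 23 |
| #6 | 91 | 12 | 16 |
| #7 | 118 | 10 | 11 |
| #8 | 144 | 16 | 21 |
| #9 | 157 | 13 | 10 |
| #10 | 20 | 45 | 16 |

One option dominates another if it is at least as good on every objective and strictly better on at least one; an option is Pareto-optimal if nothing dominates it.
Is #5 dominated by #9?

No

#9 vs #5: #9 is worse on memory (157 vs 225), so it does not dominate #5.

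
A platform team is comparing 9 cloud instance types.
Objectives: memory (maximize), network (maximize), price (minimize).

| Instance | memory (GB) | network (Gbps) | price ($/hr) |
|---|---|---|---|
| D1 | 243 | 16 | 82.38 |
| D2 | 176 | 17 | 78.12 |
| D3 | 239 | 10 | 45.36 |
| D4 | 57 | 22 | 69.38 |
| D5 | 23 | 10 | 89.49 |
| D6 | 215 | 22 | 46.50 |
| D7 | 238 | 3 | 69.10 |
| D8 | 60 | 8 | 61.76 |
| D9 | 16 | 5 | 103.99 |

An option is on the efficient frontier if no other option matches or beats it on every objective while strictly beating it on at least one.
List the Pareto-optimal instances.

D1, D3, D6

D1: not dominated (best memory).
D2: dominated by D6 (memory 215≥176, network 22≥17, price 46.50≤78.12).
D3: not dominated (best price).
D4: dominated by D6 (memory 215≥57, network 22≥22, price 46.50≤69.38).
D5: dominated by D1 (memory 243≥23, network 16≥10, price 82.38≤89.49).
D6: not dominated.
D7: dominated by D3 (memory 239≥238, network 10≥3, price 45.36≤69.10).
D8: dominated by D3 (memory 239≥60, network 10≥8, price 45.36≤61.76).
D9: dominated by D1 (memory 243≥16, network 16≥5, price 82.38≤103.99).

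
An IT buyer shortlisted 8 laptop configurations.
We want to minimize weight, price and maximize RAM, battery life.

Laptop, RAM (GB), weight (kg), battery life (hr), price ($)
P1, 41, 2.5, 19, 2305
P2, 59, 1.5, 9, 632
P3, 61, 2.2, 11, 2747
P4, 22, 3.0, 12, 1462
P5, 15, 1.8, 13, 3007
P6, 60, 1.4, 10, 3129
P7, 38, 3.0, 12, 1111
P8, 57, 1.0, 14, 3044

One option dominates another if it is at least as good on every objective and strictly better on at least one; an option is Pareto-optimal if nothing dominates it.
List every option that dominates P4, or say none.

P7: RAM 38≥22, weight 3.0≤3.0, battery life 12≥12, price 1111≤1462 — dominates P4.
Others (P1, P2, P3, P5, P6, P8) are each worse than P4 on at least one objective.

P7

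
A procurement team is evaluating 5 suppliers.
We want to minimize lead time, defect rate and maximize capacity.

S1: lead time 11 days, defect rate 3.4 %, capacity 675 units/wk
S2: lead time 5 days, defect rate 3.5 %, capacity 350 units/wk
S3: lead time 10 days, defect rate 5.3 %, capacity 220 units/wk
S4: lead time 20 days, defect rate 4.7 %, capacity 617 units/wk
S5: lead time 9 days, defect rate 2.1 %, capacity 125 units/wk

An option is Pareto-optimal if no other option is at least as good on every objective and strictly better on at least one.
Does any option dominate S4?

Yes

S1 vs S4: lead time 11≤20, defect rate 3.4≤4.7, capacity 675≥617 — S1 is at least as good on every objective and strictly better on at least one, so S1 dominates S4.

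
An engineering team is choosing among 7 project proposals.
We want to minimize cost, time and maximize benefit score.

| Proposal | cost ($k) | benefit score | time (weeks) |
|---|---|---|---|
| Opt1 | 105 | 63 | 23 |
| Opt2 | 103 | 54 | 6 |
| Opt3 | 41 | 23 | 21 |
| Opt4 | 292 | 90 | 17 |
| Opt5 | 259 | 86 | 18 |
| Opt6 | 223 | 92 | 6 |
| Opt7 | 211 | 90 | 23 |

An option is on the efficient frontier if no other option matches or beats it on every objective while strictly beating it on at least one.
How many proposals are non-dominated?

Opt1: not dominated.
Opt2: not dominated.
Opt3: not dominated (best cost).
Opt4: dominated by Opt6 (cost 223≤292, benefit score 92≥90, time 6≤17).
Opt5: dominated by Opt6 (cost 223≤259, benefit score 92≥86, time 6≤18).
Opt6: not dominated (best benefit score).
Opt7: not dominated.
Pareto-optimal: Opt1, Opt2, Opt3, Opt6, Opt7 → 5.

5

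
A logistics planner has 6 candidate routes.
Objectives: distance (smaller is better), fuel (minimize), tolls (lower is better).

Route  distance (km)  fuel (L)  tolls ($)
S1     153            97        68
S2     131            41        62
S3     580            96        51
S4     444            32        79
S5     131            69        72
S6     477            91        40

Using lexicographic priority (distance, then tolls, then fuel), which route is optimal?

First minimize distance: best is 131, kept {S2, S5}.
Then minimize tolls: best is 62, kept {S2}.

S2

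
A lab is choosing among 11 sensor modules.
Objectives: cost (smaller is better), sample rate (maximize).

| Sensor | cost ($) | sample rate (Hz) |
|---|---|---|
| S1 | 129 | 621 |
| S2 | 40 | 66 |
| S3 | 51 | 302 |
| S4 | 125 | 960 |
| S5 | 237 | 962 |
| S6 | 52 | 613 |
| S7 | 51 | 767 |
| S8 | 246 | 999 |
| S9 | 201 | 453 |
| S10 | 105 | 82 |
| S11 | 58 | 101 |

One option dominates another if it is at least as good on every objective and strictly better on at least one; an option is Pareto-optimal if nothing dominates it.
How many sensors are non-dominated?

5

S1: dominated by S4 (cost 125≤129, sample rate 960≥621).
S2: not dominated (best cost).
S3: dominated by S7 (cost 51≤51, sample rate 767≥302).
S4: not dominated.
S5: not dominated.
S6: dominated by S7 (cost 51≤52, sample rate 767≥613).
S7: not dominated.
S8: not dominated (best sample rate).
S9: dominated by S1 (cost 129≤201, sample rate 621≥453).
S10: dominated by S3 (cost 51≤105, sample rate 302≥82).
S11: dominated by S3 (cost 51≤58, sample rate 302≥101).
Pareto-optimal: S2, S4, S5, S7, S8 → 5.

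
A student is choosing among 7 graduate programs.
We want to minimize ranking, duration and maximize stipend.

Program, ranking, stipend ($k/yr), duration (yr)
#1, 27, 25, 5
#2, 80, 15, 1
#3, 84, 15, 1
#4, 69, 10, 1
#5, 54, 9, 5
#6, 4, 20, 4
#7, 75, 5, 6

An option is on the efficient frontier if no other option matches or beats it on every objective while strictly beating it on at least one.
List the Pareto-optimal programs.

#1: not dominated (best stipend).
#2: not dominated.
#3: dominated by #2 (ranking 80≤84, stipend 15≥15, duration 1≤1).
#4: not dominated.
#5: dominated by #1 (ranking 27≤54, stipend 25≥9, duration 5≤5).
#6: not dominated (best ranking).
#7: dominated by #1 (ranking 27≤75, stipend 25≥5, duration 5≤6).

#1, #2, #4, #6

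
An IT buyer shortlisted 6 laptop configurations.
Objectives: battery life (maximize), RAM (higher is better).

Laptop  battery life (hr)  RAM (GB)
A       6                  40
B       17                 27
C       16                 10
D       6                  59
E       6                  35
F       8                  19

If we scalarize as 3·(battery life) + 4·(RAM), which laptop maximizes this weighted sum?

D

A: 3·6 + 4·40 = 178
B: 3·17 + 4·27 = 159
C: 3·16 + 4·10 = 88
D: 3·6 + 4·59 = 254
E: 3·6 + 4·35 = 158
F: 3·8 + 4·19 = 100
Highest: D at 254.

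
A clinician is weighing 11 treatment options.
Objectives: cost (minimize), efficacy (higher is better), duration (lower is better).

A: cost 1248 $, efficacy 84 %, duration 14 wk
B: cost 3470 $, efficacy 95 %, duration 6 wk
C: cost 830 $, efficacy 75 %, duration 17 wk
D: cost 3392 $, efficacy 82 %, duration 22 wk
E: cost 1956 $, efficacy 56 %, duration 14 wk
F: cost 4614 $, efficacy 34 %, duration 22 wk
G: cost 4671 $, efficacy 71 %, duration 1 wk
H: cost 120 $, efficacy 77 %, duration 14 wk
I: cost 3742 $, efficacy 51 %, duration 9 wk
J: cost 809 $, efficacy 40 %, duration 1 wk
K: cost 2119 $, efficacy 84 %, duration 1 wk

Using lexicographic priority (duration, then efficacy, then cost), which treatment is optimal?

First minimize duration: best is 1, kept {G, J, K}.
Then maximize efficacy: best is 84, kept {K}.

K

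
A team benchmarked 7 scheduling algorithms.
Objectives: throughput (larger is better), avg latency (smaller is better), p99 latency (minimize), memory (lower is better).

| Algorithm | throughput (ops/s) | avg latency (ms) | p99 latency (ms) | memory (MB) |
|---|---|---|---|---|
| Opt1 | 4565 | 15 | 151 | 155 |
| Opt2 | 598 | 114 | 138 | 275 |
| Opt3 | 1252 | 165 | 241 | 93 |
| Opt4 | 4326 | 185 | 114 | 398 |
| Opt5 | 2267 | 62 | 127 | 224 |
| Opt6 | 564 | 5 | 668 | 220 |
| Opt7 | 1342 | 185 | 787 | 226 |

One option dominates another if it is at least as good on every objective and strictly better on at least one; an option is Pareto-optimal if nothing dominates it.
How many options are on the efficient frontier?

5

Opt1: not dominated (best throughput).
Opt2: dominated by Opt5 (throughput 2267≥598, avg latency 62≤114, p99 latency 127≤138, memory 224≤275).
Opt3: not dominated (best memory).
Opt4: not dominated (best p99 latency).
Opt5: not dominated.
Opt6: not dominated (best avg latency).
Opt7: dominated by Opt1 (throughput 4565≥1342, avg latency 15≤185, p99 latency 151≤787, memory 155≤226).
Pareto-optimal: Opt1, Opt3, Opt4, Opt5, Opt6 → 5.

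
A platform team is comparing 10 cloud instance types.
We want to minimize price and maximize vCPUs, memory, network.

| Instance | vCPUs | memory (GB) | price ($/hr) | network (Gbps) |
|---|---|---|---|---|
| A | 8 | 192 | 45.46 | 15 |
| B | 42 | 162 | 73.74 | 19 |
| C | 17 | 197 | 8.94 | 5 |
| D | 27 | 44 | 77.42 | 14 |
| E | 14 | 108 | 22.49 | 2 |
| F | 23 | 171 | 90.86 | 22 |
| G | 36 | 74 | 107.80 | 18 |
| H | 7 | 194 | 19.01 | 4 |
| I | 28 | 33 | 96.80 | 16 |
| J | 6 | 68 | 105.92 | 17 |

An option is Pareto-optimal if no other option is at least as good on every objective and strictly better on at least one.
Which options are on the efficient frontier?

A, B, C, F

A: not dominated.
B: not dominated (best vCPUs).
C: not dominated (best memory).
D: dominated by B (vCPUs 42≥27, memory 162≥44, price 73.74≤77.42, network 19≥14).
E: dominated by C (vCPUs 17≥14, memory 197≥108, price 8.94≤22.49, network 5≥2).
F: not dominated (best network).
G: dominated by B (vCPUs 42≥36, memory 162≥74, price 73.74≤107.80, network 19≥18).
H: dominated by C (vCPUs 17≥7, memory 197≥194, price 8.94≤19.01, network 5≥4).
I: dominated by B (vCPUs 42≥28, memory 162≥33, price 73.74≤96.80, network 19≥16).
J: dominated by B (vCPUs 42≥6, memory 162≥68, price 73.74≤105.92, network 19≥17).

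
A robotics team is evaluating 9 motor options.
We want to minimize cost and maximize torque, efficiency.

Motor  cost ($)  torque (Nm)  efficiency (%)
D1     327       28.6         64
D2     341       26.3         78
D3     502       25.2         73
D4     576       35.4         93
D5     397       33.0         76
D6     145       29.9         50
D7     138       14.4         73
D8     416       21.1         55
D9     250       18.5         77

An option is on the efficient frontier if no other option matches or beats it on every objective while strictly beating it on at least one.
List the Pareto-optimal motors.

D1: not dominated.
D2: not dominated.
D3: dominated by D2 (cost 341≤502, torque 26.3≥25.2, efficiency 78≥73).
D4: not dominated (best torque).
D5: not dominated.
D6: not dominated.
D7: not dominated (best cost).
D8: dominated by D1 (cost 327≤416, torque 28.6≥21.1, efficiency 64≥55).
D9: not dominated.

D1, D2, D4, D5, D6, D7, D9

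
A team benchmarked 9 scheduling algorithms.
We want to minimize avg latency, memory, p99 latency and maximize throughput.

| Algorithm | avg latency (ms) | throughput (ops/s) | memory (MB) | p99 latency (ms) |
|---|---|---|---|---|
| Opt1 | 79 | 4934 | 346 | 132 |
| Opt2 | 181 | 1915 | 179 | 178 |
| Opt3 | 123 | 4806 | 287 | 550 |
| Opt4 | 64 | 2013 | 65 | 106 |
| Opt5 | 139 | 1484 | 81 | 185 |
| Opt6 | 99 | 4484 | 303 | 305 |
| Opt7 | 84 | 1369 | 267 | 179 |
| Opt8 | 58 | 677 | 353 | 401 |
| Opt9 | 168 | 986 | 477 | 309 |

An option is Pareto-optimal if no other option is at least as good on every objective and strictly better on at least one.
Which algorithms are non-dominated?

Opt1: not dominated (best throughput).
Opt2: dominated by Opt4 (avg latency 64≤181, throughput 2013≥1915, memory 65≤179, p99 latency 106≤178).
Opt3: not dominated.
Opt4: not dominated (best memory).
Opt5: dominated by Opt4 (avg latency 64≤139, throughput 2013≥1484, memory 65≤81, p99 latency 106≤185).
Opt6: not dominated.
Opt7: dominated by Opt4 (avg latency 64≤84, throughput 2013≥1369, memory 65≤267, p99 latency 106≤179).
Opt8: not dominated (best avg latency).
Opt9: dominated by Opt1 (avg latency 79≤168, throughput 4934≥986, memory 346≤477, p99 latency 132≤309).

Opt1, Opt3, Opt4, Opt6, Opt8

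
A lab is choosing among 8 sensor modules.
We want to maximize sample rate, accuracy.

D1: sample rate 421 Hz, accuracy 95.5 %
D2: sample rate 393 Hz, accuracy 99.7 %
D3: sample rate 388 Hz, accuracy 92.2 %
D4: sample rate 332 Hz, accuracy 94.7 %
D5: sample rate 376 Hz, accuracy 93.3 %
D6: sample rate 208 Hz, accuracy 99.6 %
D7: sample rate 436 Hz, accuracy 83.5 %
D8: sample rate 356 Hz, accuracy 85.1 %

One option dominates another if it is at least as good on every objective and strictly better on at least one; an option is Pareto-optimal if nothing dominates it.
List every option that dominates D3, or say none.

D1, D2

D1: sample rate 421≥388, accuracy 95.5≥92.2 — dominates D3.
D2: sample rate 393≥388, accuracy 99.7≥92.2 — dominates D3.
Others (D4, D5, D6, D7, D8) are each worse than D3 on at least one objective.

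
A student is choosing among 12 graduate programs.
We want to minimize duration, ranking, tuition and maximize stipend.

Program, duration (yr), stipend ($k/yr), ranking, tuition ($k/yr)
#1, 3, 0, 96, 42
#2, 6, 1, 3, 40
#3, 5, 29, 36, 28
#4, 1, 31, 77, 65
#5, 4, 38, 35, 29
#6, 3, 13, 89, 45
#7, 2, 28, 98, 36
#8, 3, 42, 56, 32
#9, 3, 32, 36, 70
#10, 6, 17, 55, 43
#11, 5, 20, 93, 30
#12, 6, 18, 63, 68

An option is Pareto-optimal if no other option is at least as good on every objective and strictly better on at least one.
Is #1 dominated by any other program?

Yes

#8 vs #1: duration 3≤3, stipend 42≥0, ranking 56≤96, tuition 32≤42 — #8 is at least as good on every objective and strictly better on at least one, so #8 dominates #1.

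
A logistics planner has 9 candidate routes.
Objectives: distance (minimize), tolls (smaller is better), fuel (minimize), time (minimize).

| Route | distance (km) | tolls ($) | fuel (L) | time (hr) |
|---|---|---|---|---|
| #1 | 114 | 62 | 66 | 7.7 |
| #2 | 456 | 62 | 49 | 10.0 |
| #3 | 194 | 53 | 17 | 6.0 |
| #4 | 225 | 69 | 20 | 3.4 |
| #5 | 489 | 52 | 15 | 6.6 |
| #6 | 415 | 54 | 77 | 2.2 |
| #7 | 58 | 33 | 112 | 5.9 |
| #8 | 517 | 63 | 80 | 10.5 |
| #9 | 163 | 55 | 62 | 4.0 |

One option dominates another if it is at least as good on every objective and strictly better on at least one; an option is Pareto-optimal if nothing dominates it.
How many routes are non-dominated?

#1: not dominated.
#2: dominated by #3 (distance 194≤456, tolls 53≤62, fuel 17≤49, time 6.0≤10.0).
#3: not dominated.
#4: not dominated.
#5: not dominated (best fuel).
#6: not dominated (best time).
#7: not dominated (best distance).
#8: dominated by #1 (distance 114≤517, tolls 62≤63, fuel 66≤80, time 7.7≤10.5).
#9: not dominated.
Pareto-optimal: #1, #3, #4, #5, #6, #7, #9 → 7.

7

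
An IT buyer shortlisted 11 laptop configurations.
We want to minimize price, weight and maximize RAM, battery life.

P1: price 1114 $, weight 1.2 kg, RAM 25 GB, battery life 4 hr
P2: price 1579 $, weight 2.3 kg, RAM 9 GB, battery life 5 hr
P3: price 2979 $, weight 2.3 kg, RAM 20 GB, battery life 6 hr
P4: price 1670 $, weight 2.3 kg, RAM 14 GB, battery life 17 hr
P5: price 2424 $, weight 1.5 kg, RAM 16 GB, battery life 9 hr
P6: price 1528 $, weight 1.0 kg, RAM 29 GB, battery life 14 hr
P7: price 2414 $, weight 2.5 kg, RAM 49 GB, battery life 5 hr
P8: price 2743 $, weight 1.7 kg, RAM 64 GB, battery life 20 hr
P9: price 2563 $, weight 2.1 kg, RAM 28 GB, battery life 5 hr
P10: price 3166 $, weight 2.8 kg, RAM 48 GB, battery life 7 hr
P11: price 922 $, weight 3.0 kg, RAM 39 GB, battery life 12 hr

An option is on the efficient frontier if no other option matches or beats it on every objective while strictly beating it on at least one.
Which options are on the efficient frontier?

P1: not dominated.
P2: dominated by P6 (price 1528≤1579, weight 1.0≤2.3, RAM 29≥9, battery life 14≥5).
P3: dominated by P6 (price 1528≤2979, weight 1.0≤2.3, RAM 29≥20, battery life 14≥6).
P4: not dominated.
P5: dominated by P6 (price 1528≤2424, weight 1.0≤1.5, RAM 29≥16, battery life 14≥9).
P6: not dominated (best weight).
P7: not dominated.
P8: not dominated (best RAM).
P9: dominated by P6 (price 1528≤2563, weight 1.0≤2.1, RAM 29≥28, battery life 14≥5).
P10: dominated by P8 (price 2743≤3166, weight 1.7≤2.8, RAM 64≥48, battery life 20≥7).
P11: not dominated (best price).

P1, P4, P6, P7, P8, P11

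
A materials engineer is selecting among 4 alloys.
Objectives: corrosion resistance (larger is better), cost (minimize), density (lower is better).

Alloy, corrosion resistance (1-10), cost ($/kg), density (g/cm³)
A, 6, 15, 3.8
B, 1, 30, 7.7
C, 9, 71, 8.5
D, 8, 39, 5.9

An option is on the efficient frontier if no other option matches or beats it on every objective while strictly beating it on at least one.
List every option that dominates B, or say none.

A

A: corrosion resistance 6≥1, cost 15≤30, density 3.8≤7.7 — dominates B.
Others (C, D) are each worse than B on at least one objective.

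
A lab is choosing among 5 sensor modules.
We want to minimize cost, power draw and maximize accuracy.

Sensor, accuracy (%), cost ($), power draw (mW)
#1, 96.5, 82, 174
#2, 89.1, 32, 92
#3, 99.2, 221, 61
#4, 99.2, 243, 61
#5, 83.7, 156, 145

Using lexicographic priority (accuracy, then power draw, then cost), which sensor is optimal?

#3

First maximize accuracy: best is 99.2, kept {#3, #4}.
Then minimize power draw: best is 61, kept {#3, #4}.
Then minimize cost: best is 221, kept {#3}.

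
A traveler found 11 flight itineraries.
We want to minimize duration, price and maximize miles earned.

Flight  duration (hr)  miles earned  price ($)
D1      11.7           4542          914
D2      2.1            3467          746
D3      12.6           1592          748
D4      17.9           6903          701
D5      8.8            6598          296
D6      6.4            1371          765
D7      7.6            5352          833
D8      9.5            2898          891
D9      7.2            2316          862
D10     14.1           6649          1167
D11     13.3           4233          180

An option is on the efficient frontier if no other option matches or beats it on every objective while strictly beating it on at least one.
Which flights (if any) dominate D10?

none

D1: worse on miles earned (4542 vs 6649).
D2: worse on miles earned (3467 vs 6649).
D3: worse on miles earned (1592 vs 6649).
D4: worse on duration (17.9 vs 14.1).
D5: worse on miles earned (6598 vs 6649).
D6: worse on miles earned (1371 vs 6649).
D7: worse on miles earned (5352 vs 6649).
D8: worse on miles earned (2898 vs 6649).
D9: worse on miles earned (2316 vs 6649).
D11: worse on miles earned (4233 vs 6649).
No option dominates D10.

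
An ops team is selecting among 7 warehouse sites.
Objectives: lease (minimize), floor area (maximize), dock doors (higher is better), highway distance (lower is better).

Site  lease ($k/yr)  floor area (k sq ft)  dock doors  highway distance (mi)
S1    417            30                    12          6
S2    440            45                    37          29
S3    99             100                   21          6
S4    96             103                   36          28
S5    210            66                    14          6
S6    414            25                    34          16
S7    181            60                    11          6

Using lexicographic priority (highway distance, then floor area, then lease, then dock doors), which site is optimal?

S3

First minimize highway distance: best is 6, kept {S1, S3, S5, S7}.
Then maximize floor area: best is 100, kept {S3}.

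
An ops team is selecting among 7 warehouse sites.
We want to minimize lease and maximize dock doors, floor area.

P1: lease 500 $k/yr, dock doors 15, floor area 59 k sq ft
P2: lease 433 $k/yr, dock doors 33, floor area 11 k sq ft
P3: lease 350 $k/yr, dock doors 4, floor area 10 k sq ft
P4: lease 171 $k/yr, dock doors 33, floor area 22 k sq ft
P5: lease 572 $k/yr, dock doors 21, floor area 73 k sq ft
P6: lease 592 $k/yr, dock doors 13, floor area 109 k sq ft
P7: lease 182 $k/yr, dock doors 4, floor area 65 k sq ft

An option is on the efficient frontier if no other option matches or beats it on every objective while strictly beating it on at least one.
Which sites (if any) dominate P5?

none

P1: worse on dock doors (15 vs 21).
P2: worse on floor area (11 vs 73).
P3: worse on dock doors (4 vs 21).
P4: worse on floor area (22 vs 73).
P6: worse on lease (592 vs 572).
P7: worse on dock doors (4 vs 21).
No option dominates P5.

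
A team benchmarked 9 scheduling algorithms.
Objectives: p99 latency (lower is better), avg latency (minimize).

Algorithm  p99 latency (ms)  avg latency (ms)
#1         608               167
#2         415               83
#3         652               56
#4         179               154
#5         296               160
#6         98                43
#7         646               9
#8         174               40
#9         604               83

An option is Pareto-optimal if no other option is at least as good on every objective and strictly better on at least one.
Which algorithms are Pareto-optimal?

#6, #7, #8

#1: dominated by #2 (p99 latency 415≤608, avg latency 83≤167).
#2: dominated by #6 (p99 latency 98≤415, avg latency 43≤83).
#3: dominated by #6 (p99 latency 98≤652, avg latency 43≤56).
#4: dominated by #6 (p99 latency 98≤179, avg latency 43≤154).
#5: dominated by #4 (p99 latency 179≤296, avg latency 154≤160).
#6: not dominated (best p99 latency).
#7: not dominated (best avg latency).
#8: not dominated.
#9: dominated by #2 (p99 latency 415≤604, avg latency 83≤83).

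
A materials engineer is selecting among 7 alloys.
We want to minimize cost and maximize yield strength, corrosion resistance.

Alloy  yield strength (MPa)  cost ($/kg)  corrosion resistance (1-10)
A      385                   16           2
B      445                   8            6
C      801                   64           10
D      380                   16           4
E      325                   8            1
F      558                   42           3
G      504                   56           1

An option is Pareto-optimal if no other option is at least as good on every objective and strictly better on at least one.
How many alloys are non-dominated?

3

A: dominated by B (yield strength 445≥385, cost 8≤16, corrosion resistance 6≥2).
B: not dominated.
C: not dominated (best yield strength).
D: dominated by B (yield strength 445≥380, cost 8≤16, corrosion resistance 6≥4).
E: dominated by B (yield strength 445≥325, cost 8≤8, corrosion resistance 6≥1).
F: not dominated.
G: dominated by F (yield strength 558≥504, cost 42≤56, corrosion resistance 3≥1).
Pareto-optimal: B, C, F → 3.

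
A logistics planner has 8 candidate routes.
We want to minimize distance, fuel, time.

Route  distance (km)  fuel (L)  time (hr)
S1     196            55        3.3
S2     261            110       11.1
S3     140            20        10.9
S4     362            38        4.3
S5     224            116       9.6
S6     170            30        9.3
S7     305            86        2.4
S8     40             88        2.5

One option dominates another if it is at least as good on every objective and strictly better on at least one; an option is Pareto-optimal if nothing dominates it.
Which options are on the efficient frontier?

S1, S3, S4, S6, S7, S8

S1: not dominated.
S2: dominated by S1 (distance 196≤261, fuel 55≤110, time 3.3≤11.1).
S3: not dominated (best fuel).
S4: not dominated.
S5: dominated by S1 (distance 196≤224, fuel 55≤116, time 3.3≤9.6).
S6: not dominated.
S7: not dominated (best time).
S8: not dominated (best distance).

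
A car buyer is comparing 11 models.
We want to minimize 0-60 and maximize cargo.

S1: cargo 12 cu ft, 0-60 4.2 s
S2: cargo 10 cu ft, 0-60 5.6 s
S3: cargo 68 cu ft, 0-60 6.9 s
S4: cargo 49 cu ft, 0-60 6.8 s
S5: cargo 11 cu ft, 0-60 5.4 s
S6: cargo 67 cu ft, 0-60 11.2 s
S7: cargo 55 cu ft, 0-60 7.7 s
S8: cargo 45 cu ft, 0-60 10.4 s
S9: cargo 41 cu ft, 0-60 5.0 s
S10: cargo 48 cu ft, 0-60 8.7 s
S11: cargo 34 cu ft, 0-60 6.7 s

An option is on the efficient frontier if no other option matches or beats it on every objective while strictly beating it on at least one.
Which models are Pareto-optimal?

S1, S3, S4, S9

S1: not dominated (best 0-60).
S2: dominated by S1 (cargo 12≥10, 0-60 4.2≤5.6).
S3: not dominated (best cargo).
S4: not dominated.
S5: dominated by S1 (cargo 12≥11, 0-60 4.2≤5.4).
S6: dominated by S3 (cargo 68≥67, 0-60 6.9≤11.2).
S7: dominated by S3 (cargo 68≥55, 0-60 6.9≤7.7).
S8: dominated by S3 (cargo 68≥45, 0-60 6.9≤10.4).
S9: not dominated.
S10: dominated by S3 (cargo 68≥48, 0-60 6.9≤8.7).
S11: dominated by S9 (cargo 41≥34, 0-60 5.0≤6.7).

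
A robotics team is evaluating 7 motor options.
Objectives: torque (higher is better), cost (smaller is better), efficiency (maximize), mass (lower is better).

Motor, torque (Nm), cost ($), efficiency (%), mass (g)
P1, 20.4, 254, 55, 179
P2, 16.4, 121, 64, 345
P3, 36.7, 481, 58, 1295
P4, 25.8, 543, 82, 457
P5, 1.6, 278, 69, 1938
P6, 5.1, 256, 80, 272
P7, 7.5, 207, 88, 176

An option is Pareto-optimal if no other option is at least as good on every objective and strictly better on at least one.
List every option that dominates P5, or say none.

P6: torque 5.1≥1.6, cost 256≤278, efficiency 80≥69, mass 272≤1938 — dominates P5.
P7: torque 7.5≥1.6, cost 207≤278, efficiency 88≥69, mass 176≤1938 — dominates P5.
Others (P1, P2, P3, P4) are each worse than P5 on at least one objective.

P6, P7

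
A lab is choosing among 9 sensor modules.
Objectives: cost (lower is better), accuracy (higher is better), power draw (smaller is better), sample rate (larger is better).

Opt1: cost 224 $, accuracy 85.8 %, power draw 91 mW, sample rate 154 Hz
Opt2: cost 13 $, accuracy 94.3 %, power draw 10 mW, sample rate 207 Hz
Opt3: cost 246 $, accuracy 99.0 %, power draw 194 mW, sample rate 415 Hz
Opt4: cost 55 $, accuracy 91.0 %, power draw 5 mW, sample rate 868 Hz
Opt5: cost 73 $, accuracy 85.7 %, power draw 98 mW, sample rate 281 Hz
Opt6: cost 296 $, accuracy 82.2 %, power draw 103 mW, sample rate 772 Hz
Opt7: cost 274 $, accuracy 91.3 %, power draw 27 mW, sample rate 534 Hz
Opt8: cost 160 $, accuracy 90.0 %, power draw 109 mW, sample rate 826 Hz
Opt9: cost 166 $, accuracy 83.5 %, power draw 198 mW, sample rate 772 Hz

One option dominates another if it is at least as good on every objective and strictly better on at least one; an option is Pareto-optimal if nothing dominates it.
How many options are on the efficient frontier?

4

Opt1: dominated by Opt2 (cost 13≤224, accuracy 94.3≥85.8, power draw 10≤91, sample rate 207≥154).
Opt2: not dominated (best cost).
Opt3: not dominated (best accuracy).
Opt4: not dominated (best power draw).
Opt5: dominated by Opt4 (cost 55≤73, accuracy 91.0≥85.7, power draw 5≤98, sample rate 868≥281).
Opt6: dominated by Opt4 (cost 55≤296, accuracy 91.0≥82.2, power draw 5≤103, sample rate 868≥772).
Opt7: not dominated.
Opt8: dominated by Opt4 (cost 55≤160, accuracy 91.0≥90.0, power draw 5≤109, sample rate 868≥826).
Opt9: dominated by Opt4 (cost 55≤166, accuracy 91.0≥83.5, power draw 5≤198, sample rate 868≥772).
Pareto-optimal: Opt2, Opt3, Opt4, Opt7 → 4.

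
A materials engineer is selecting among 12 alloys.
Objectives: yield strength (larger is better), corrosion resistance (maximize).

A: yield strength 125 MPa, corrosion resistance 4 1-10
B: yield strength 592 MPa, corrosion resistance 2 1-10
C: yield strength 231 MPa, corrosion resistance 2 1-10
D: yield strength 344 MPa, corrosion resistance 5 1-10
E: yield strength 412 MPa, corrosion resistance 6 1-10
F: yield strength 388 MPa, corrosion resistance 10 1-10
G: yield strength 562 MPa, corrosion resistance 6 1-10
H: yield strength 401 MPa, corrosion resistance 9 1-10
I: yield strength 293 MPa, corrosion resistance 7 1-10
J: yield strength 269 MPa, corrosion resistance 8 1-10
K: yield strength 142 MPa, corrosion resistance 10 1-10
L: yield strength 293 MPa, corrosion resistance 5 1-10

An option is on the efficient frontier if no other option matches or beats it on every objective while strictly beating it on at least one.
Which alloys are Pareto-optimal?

A: dominated by D (yield strength 344≥125, corrosion resistance 5≥4).
B: not dominated (best yield strength).
C: dominated by B (yield strength 592≥231, corrosion resistance 2≥2).
D: dominated by E (yield strength 412≥344, corrosion resistance 6≥5).
E: dominated by G (yield strength 562≥412, corrosion resistance 6≥6).
F: not dominated.
G: not dominated.
H: not dominated.
I: dominated by F (yield strength 388≥293, corrosion resistance 10≥7).
J: dominated by F (yield strength 388≥269, corrosion resistance 10≥8).
K: dominated by F (yield strength 388≥142, corrosion resistance 10≥10).
L: dominated by D (yield strength 344≥293, corrosion resistance 5≥5).

B, F, G, H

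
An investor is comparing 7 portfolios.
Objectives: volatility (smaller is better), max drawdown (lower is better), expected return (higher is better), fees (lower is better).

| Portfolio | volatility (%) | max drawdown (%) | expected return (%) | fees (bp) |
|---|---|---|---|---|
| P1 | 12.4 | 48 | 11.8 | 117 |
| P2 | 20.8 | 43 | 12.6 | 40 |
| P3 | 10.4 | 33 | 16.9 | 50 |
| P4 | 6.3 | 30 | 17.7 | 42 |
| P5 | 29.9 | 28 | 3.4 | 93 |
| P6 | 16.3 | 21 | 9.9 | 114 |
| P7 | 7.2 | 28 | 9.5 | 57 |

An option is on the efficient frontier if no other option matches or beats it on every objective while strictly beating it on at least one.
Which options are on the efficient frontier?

P1: dominated by P3 (volatility 10.4≤12.4, max drawdown 33≤48, expected return 16.9≥11.8, fees 50≤117).
P2: not dominated (best fees).
P3: dominated by P4 (volatility 6.3≤10.4, max drawdown 30≤33, expected return 17.7≥16.9, fees 42≤50).
P4: not dominated (best volatility).
P5: dominated by P7 (volatility 7.2≤29.9, max drawdown 28≤28, expected return 9.5≥3.4, fees 57≤93).
P6: not dominated (best max drawdown).
P7: not dominated.

P2, P4, P6, P7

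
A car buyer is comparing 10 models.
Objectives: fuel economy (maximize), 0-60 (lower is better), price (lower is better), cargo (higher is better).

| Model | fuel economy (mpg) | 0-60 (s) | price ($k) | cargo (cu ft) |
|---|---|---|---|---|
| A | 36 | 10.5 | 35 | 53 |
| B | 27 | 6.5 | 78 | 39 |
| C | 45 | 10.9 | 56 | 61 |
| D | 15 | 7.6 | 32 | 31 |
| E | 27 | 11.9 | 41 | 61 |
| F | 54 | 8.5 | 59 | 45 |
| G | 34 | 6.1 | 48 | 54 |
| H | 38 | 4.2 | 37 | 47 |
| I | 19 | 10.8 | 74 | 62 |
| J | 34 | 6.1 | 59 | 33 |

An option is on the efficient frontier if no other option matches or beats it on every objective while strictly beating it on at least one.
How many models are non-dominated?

8

A: not dominated.
B: dominated by G (fuel economy 34≥27, 0-60 6.1≤6.5, price 48≤78, cargo 54≥39).
C: not dominated.
D: not dominated (best price).
E: not dominated.
F: not dominated (best fuel economy).
G: not dominated.
H: not dominated (best 0-60).
I: not dominated (best cargo).
J: dominated by G (fuel economy 34≥34, 0-60 6.1≤6.1, price 48≤59, cargo 54≥33).
Pareto-optimal: A, C, D, E, F, G, H, I → 8.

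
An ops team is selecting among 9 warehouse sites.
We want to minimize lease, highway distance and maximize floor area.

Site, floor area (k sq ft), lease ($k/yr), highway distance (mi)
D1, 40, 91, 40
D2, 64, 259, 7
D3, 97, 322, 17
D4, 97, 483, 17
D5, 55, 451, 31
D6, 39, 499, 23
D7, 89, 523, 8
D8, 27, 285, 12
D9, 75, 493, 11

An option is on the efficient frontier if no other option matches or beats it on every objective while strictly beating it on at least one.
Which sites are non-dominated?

D1: not dominated (best lease).
D2: not dominated (best highway distance).
D3: not dominated.
D4: dominated by D3 (floor area 97≥97, lease 322≤483, highway distance 17≤17).
D5: dominated by D2 (floor area 64≥55, lease 259≤451, highway distance 7≤31).
D6: dominated by D2 (floor area 64≥39, lease 259≤499, highway distance 7≤23).
D7: not dominated.
D8: dominated by D2 (floor area 64≥27, lease 259≤285, highway distance 7≤12).
D9: not dominated.

D1, D2, D3, D7, D9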